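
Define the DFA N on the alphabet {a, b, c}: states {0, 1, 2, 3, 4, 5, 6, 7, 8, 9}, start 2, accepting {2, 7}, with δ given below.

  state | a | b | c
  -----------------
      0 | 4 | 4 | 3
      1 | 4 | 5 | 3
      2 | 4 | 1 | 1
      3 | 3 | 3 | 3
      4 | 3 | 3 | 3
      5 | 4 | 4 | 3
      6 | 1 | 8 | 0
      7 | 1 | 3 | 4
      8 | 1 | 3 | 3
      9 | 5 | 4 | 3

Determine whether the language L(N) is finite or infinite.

The useful states (reachable from 2 and able to reach an accepting state) are {2}.
Restricted to these states the transition graph has no cycle, so every accepting path has bounded length and L is finite.

finite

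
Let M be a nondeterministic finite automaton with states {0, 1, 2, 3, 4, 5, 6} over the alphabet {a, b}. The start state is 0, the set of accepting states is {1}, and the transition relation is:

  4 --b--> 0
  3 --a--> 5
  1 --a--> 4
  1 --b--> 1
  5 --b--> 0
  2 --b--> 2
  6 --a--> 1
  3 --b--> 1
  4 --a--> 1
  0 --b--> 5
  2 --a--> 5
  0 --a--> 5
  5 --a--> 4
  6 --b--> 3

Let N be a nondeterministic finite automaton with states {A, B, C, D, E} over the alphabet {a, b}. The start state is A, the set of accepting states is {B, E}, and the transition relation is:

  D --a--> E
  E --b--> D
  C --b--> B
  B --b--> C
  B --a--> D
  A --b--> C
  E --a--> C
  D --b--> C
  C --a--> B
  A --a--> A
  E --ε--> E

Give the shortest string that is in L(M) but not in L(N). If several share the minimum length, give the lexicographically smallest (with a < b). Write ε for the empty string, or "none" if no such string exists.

The string aaa is accepted by M but not by N.
No shorter string lies in the difference, and aaa is the lexicographically first length-3 string in L(M) \ L(N).

aaa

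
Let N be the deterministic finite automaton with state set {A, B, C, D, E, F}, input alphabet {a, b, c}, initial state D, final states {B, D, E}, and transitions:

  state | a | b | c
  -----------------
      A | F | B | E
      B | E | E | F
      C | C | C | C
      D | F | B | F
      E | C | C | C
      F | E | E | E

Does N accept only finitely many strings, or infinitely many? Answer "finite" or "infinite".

The useful states (reachable from D and able to reach an accepting state) are {B, D, E, F}.
Restricted to these states the transition graph has no cycle, so every accepting path has bounded length and L is finite.

finite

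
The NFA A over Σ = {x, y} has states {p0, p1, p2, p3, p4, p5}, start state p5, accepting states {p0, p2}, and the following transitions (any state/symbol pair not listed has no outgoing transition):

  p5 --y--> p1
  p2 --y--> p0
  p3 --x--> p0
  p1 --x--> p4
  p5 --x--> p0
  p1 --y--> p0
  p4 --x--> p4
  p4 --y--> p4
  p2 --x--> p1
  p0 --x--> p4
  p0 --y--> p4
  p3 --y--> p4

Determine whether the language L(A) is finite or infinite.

finite

The useful states (reachable from p5 and able to reach an accepting state) are {p0, p1, p5}.
Restricted to these states the transition graph has no cycle, so every accepting path has bounded length and L is finite.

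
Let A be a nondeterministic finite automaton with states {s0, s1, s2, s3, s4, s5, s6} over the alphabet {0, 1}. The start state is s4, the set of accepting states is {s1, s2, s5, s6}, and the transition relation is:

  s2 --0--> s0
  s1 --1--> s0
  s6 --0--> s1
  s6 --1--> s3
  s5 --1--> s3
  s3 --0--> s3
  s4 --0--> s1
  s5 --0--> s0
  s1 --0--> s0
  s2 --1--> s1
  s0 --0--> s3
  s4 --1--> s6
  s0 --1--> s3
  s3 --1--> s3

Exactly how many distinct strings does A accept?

The useful subgraph on states {s1, s4, s6} is acyclic, so L(A) is finite; the longest accepting path visits 3 useful states, giving maximum string length 2.
Counting accepting paths from s4 by length: 2 of length 1, 1 of length 2. Total 3.

3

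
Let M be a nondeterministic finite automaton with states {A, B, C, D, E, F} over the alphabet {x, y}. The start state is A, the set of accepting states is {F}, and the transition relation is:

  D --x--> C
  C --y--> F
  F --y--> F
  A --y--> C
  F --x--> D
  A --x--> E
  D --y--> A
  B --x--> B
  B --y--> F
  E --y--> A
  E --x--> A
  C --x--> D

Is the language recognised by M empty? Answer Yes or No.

No

The string yy is accepted: the run A → C → F ends in the accepting state F.
Since at least one string is accepted, L(M) is not empty.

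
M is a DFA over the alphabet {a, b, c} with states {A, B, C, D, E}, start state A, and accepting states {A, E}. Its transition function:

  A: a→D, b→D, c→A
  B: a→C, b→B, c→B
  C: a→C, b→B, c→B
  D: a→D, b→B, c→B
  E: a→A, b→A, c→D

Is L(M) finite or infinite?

State A is reachable from the start and can reach an accepting state, and it lies on the cycle A → A.
Traversing that cycle any number of times yields accepted strings of unbounded length, so the language is infinite.

infinite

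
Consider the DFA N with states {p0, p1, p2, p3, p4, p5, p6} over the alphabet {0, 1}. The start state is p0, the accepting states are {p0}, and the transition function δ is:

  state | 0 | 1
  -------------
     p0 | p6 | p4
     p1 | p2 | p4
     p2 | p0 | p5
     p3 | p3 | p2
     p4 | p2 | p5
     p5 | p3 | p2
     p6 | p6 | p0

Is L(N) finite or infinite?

State p0 is reachable from the start and can reach an accepting state, and it lies on the cycle p0 → p4 → p2 → p0.
Traversing that cycle any number of times yields accepted strings of unbounded length, so the language is infinite.

infinite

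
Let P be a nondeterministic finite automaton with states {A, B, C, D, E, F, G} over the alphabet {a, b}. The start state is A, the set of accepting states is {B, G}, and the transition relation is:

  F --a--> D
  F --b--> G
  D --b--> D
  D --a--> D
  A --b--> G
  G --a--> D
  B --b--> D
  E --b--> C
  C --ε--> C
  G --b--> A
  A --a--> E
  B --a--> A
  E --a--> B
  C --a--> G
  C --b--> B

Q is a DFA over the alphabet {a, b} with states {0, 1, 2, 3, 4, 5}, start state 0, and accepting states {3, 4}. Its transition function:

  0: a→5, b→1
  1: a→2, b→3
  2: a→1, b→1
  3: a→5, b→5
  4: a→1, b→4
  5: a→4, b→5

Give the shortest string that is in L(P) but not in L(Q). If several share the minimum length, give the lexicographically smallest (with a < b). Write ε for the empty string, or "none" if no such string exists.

The string b is accepted by P but not by Q.
No shorter string lies in the difference, and b is the lexicographically first length-1 string in L(P) \ L(Q).

b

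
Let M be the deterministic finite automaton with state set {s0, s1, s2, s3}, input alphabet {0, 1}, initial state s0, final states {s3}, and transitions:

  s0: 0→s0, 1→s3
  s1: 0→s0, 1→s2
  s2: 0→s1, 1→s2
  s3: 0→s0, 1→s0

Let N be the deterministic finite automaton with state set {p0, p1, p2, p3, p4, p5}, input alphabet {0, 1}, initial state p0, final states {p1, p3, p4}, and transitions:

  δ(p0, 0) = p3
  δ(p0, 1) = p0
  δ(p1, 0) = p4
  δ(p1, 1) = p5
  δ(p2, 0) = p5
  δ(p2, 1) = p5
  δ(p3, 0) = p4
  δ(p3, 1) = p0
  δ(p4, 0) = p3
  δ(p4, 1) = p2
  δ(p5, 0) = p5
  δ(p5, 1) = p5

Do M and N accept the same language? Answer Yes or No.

The string 1 is accepted by M but rejected by N.
So L(M) ≠ L(N).

No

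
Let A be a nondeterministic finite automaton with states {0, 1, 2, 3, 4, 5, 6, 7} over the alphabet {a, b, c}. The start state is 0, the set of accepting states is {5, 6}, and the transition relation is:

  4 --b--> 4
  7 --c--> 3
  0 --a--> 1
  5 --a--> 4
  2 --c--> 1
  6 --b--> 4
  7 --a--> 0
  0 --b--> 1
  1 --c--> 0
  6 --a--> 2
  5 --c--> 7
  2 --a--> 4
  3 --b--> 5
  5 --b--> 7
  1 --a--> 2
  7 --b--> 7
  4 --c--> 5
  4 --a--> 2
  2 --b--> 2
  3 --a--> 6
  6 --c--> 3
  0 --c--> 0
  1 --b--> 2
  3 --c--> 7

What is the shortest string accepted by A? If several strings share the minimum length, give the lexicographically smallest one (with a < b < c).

aaac

A breadth-first search from 0 reaches an accepting state first via the path 0 → 1 → 2 → 4 → 5 on input aaac.
No string of length < 4 is accepted (BFS exhausts all shorter strings without reaching an accepting state), and aaac is the lexicographically least accepting string of length 4.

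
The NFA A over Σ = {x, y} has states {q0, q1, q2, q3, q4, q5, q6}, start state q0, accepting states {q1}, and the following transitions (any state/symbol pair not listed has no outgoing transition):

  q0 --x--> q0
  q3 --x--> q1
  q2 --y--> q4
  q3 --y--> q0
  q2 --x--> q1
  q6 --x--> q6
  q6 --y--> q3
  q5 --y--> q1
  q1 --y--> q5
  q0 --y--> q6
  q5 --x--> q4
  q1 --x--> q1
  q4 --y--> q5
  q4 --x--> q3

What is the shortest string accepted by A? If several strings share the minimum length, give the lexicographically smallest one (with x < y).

yyx

A breadth-first search from q0 reaches an accepting state first via the path q0 → q6 → q3 → q1 on input yyx.
No string of length < 3 is accepted (BFS exhausts all shorter strings without reaching an accepting state), and yyx is the lexicographically least accepting string of length 3.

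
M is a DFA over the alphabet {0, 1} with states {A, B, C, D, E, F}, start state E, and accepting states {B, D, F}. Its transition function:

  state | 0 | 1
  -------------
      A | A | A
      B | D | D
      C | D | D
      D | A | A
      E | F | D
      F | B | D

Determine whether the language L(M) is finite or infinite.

The useful states (reachable from E and able to reach an accepting state) are {B, D, E, F}.
Restricted to these states the transition graph has no cycle, so every accepting path has bounded length and L is finite.

finite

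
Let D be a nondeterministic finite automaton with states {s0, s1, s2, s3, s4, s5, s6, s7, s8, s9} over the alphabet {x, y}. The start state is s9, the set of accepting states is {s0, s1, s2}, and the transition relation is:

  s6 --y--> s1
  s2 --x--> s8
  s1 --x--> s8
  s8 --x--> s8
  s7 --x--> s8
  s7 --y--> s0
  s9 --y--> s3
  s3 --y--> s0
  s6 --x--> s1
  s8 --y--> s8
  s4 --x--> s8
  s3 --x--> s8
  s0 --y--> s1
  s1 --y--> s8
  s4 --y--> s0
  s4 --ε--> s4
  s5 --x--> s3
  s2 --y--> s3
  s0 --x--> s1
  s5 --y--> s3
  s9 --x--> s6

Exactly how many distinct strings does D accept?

5

The useful subgraph on states {s0, s1, s3, s6, s9} is acyclic, so L(D) is finite; the longest accepting path visits 4 useful states, giving maximum string length 3.
Counting accepting paths from s9 by length: 3 of length 2, 2 of length 3. Total 5.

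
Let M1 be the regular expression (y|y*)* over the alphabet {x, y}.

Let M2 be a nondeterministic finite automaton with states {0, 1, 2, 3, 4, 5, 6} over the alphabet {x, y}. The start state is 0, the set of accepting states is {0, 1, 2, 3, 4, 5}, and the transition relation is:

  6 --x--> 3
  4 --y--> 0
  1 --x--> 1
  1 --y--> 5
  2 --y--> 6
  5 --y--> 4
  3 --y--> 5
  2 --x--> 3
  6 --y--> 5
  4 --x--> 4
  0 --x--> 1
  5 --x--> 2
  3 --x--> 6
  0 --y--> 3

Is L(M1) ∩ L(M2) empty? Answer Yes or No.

The empty string ε is accepted by both M1 and M2.
Hence L(M1) ∩ L(M2) ≠ ∅.

No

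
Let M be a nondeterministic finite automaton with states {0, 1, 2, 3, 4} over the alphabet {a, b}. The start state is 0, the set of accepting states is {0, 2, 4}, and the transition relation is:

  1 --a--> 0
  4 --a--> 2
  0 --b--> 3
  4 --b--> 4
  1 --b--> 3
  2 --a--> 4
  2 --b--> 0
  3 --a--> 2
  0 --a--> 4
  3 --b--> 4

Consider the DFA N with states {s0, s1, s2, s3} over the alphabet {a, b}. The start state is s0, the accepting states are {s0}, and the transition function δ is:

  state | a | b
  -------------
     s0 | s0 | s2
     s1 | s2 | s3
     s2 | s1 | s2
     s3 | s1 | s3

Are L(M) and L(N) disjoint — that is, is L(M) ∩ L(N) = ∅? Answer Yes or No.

No

The empty string ε is accepted by both M and N.
Hence L(M) ∩ L(N) ≠ ∅.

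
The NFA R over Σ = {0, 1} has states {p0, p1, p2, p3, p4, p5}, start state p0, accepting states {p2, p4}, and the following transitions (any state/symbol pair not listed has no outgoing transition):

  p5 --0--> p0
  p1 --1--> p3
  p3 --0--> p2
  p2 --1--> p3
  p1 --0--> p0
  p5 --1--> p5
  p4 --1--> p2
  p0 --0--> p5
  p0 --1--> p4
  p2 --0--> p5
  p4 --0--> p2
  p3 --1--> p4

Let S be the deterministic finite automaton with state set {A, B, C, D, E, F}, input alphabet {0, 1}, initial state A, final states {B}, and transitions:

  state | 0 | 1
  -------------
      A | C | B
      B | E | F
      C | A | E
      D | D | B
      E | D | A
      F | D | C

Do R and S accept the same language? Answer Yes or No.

The string 10 is accepted by R but rejected by S.
So L(R) ≠ L(S).

No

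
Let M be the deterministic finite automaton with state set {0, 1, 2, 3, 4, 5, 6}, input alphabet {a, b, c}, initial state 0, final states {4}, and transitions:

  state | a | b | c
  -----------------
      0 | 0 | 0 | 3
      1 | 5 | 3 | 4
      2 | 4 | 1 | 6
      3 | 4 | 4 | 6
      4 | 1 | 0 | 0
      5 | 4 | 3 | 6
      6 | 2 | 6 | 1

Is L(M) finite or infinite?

infinite

State 0 is reachable from the start and can reach an accepting state, and it lies on the cycle 0 → 0.
Traversing that cycle any number of times yields accepted strings of unbounded length, so the language is infinite.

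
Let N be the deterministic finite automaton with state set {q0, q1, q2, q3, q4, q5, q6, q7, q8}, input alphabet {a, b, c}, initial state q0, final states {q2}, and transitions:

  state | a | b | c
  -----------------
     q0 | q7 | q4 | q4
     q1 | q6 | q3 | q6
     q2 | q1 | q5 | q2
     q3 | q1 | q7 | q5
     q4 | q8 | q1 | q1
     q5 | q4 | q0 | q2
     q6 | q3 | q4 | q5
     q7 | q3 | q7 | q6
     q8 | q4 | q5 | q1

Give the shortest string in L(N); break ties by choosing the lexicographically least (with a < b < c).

aacc

A breadth-first search from q0 reaches an accepting state first via the path q0 → q7 → q3 → q5 → q2 on input aacc.
No string of length < 4 is accepted (BFS exhausts all shorter strings without reaching an accepting state), and aacc is the lexicographically least accepting string of length 4.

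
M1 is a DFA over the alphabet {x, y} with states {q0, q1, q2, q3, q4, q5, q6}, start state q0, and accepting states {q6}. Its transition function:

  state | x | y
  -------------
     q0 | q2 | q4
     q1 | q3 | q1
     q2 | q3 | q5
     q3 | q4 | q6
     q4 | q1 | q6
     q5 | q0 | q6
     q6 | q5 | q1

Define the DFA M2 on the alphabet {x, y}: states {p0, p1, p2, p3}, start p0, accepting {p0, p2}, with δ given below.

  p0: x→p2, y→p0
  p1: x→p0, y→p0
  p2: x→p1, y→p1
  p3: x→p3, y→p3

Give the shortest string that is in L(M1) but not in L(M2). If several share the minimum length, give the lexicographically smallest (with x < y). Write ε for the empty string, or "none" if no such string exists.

yyxy

The string yyxy is accepted by M1 but not by M2.
No shorter string lies in the difference, and yyxy is the lexicographically first length-4 string in L(M1) \ L(M2).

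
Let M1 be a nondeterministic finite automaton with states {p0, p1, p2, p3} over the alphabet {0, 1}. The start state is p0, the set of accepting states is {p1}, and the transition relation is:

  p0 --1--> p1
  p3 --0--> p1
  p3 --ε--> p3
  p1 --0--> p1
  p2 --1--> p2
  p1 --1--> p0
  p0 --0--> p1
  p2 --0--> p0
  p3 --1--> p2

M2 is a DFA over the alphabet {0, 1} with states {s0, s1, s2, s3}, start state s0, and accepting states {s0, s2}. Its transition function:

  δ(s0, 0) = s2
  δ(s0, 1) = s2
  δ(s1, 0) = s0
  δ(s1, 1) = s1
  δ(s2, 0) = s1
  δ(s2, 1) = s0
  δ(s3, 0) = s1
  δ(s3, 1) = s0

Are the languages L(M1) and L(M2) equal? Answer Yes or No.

No

The string 00 is accepted by M1 but rejected by M2.
So L(M1) ≠ L(M2).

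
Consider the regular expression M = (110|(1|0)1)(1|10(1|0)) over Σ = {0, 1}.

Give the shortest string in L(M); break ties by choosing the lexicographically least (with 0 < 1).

011

By inspection of the expression, no string of length less than 3 matches, and 011 is the lexicographically first match of length 3.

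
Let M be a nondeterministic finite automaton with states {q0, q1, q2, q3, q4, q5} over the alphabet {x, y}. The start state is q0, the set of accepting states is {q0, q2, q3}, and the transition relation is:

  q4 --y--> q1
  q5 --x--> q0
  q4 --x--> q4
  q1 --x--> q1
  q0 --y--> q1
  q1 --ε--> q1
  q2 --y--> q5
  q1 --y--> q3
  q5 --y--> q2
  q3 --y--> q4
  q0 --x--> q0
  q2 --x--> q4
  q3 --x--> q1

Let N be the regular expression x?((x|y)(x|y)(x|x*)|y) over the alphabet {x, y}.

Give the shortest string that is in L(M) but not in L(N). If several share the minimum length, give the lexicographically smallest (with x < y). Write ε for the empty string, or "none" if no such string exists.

The empty string ε is accepted by M but not by N.
Since ε is the unique shortest string, it is the required witness.

ε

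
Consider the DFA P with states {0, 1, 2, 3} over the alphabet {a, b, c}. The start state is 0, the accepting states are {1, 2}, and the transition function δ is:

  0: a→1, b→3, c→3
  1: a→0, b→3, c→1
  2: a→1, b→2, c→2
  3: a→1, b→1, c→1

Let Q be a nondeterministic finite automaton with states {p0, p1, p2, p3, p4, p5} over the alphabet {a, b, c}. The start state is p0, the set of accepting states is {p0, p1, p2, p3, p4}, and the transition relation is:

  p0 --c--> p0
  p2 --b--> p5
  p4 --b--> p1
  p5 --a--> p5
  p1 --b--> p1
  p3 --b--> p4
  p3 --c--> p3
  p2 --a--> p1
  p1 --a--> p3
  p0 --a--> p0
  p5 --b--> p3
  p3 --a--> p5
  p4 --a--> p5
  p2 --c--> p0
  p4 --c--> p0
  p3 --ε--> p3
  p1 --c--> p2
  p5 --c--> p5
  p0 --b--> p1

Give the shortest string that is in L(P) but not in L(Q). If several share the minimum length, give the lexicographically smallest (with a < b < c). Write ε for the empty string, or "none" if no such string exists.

baaa

The string baaa is accepted by P but not by Q.
No shorter string lies in the difference, and baaa is the lexicographically first length-4 string in L(P) \ L(Q).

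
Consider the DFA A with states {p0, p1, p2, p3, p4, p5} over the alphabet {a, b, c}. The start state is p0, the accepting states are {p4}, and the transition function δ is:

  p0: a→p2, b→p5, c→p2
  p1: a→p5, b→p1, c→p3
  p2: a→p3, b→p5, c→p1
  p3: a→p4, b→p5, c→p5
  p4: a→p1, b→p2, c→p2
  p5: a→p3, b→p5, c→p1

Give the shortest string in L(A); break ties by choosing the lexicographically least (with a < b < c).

aaa

A breadth-first search from p0 reaches an accepting state first via the path p0 → p2 → p3 → p4 on input aaa.
No string of length < 3 is accepted (BFS exhausts all shorter strings without reaching an accepting state), and aaa is the lexicographically least accepting string of length 3.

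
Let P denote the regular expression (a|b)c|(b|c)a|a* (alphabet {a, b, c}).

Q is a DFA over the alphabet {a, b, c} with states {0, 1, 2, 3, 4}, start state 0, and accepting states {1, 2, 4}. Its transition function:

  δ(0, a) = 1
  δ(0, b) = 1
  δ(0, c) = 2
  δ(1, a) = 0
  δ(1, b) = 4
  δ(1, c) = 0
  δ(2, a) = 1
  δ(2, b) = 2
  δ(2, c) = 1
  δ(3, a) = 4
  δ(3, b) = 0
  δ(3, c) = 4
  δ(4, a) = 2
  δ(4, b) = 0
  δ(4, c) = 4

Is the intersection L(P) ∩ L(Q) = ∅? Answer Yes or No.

No

The string a is accepted by both P and Q.
Hence L(P) ∩ L(Q) ≠ ∅.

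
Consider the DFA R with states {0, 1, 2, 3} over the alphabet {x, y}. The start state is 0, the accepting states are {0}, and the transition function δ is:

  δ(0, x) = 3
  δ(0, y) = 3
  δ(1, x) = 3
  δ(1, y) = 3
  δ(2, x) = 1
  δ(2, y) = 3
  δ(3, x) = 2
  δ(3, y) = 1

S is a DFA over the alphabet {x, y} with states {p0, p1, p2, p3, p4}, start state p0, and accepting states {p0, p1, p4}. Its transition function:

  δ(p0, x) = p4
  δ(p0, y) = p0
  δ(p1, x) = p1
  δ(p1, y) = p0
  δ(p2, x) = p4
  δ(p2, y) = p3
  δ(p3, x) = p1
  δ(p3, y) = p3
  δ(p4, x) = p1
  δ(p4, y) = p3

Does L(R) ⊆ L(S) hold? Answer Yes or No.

Exploring the product automaton R × S from the start pair (0, p0), following both machines on each input symbol, reaches 10 state pairs: (0, p0), (3, p4), (3, p0), (2, p1), (1, p3), (2, p4), (1, p0), (1, p1), (3, p1), (3, p3).
R accepts in {0} and S accepts in {p0, p1, p4}. The reachable pairs whose R-component is accepting are (0, p0); in each of them the S-component is accepting too, so the product for L(R) \ L(S) (R-component accepting, S-component rejecting) has no reachable accepting pair and the difference is empty.
Hence every string in L(R) is also in L(S).

Yes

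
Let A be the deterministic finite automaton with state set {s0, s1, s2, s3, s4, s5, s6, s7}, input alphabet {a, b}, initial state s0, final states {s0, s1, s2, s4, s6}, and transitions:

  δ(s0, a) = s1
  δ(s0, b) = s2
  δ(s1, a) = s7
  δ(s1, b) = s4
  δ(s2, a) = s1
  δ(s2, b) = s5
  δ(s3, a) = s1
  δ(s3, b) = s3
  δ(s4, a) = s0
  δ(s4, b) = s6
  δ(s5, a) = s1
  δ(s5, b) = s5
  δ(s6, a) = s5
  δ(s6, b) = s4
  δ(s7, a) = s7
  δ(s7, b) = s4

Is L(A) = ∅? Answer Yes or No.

The empty string ε is accepted: the run s0 ends in the accepting state s0.
Since at least one string is accepted, L(A) is not empty.

No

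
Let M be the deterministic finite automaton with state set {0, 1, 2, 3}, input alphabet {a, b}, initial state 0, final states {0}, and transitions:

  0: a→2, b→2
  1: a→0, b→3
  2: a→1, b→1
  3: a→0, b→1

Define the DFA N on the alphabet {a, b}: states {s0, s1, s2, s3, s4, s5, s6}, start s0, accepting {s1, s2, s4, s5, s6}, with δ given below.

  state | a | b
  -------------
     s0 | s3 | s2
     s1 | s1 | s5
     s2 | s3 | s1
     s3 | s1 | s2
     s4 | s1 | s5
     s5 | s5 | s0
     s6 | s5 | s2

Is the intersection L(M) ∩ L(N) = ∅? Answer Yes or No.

No

The string aaa is accepted by both M and N.
Hence L(M) ∩ L(N) ≠ ∅.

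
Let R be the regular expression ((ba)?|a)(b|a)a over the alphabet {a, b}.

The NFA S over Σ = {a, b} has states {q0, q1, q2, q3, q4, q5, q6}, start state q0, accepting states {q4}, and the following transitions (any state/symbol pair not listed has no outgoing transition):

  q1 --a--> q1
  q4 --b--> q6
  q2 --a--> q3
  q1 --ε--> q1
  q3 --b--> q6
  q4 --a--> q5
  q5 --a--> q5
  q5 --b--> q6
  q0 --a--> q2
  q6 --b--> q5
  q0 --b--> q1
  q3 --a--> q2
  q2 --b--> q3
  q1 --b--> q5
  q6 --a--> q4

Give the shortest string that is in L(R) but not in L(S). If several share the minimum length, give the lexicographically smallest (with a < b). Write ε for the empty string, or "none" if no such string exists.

aa

The string aa is accepted by R but not by S.
No shorter string lies in the difference, and aa is the lexicographically first length-2 string in L(R) \ L(S).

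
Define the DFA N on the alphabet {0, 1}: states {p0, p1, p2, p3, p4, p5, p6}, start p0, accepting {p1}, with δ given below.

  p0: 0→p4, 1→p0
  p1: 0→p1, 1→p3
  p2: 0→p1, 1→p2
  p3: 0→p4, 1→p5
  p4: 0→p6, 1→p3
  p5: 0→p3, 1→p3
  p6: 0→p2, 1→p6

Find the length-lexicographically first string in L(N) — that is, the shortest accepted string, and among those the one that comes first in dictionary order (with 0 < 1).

0000

A breadth-first search from p0 reaches an accepting state first via the path p0 → p4 → p6 → p2 → p1 on input 0000.
No string of length < 4 is accepted (BFS exhausts all shorter strings without reaching an accepting state), and 0000 is the lexicographically least accepting string of length 4.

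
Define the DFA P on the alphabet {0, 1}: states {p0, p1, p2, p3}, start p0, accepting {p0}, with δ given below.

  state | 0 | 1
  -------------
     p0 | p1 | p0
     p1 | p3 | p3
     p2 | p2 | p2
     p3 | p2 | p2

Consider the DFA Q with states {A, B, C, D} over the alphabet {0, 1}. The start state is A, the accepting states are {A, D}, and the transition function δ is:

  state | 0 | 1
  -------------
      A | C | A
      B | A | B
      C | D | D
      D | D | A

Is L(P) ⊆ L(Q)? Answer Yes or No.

Exploring the product automaton P × Q from the start pair (p0, A), following both machines on each input symbol, reaches 6 state pairs: (p0, A), (p1, C), (p3, D), (p2, D), (p2, A), (p2, C).
P accepts in {p0} and Q accepts in {A, D}. The reachable pairs whose P-component is accepting are (p0, A); in each of them the Q-component is accepting too, so the product for L(P) \ L(Q) (P-component accepting, Q-component rejecting) has no reachable accepting pair and the difference is empty.
Hence every string in L(P) is also in L(Q).

Yes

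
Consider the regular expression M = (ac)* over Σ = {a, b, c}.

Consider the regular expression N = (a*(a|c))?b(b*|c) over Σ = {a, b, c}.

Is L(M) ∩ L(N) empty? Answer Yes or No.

Converting the expression M to a DFA (subset construction, then merging equivalent states) gives the minimal DFA with states {m0, m1, m2}, start state m0, accepting states {m0} and transitions m0: a→m1, b→m2, c→m2; m1: a→m2, b→m2, c→m0; m2: a→m2, b→m2, c→m2.
Converting the expression N to a DFA (subset construction, then merging equivalent states) gives the minimal DFA with states {n0, n1, n2, n3, n4, n5}, start state n0, accepting states {n1, n4, n5} and transitions n0: a→n0, b→n1, c→n2; n1: a→n3, b→n4, c→n5; n2: a→n3, b→n1, c→n3; n3: a→n3, b→n3, c→n3; n4: a→n3, b→n4, c→n3; n5: a→n3, b→n3, c→n3.
Exploring the product automaton M × N from the start pair (m0, n0), following both machines on each input symbol, reaches 11 state pairs: (m0, n0), (m1, n0), (m2, n1), (m2, n2), (m2, n0), (m0, n2), (m2, n3), (m2, n4), (m2, n5), (m1, n3), (m0, n3).
M accepts in {m0} and N accepts in {n1, n4, n5}; no reachable pair has both components accepting, so no string drives both machines to acceptance simultaneously and L(M) ∩ L(N) = ∅.
So no string is accepted by both, and the intersection is empty.

Yes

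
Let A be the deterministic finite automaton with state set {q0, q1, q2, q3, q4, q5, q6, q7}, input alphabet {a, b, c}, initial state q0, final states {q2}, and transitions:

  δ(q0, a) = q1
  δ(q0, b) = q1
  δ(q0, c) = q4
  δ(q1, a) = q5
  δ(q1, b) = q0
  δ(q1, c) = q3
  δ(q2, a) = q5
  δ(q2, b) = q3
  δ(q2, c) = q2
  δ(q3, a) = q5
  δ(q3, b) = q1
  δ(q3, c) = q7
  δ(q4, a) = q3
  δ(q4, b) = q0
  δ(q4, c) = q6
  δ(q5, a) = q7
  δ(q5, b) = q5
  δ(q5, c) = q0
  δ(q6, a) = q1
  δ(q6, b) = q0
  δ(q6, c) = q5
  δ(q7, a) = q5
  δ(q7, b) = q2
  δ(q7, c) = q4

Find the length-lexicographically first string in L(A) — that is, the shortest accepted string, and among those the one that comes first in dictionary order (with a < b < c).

aaab

A breadth-first search from q0 reaches an accepting state first via the path q0 → q1 → q5 → q7 → q2 on input aaab.
No string of length < 4 is accepted (BFS exhausts all shorter strings without reaching an accepting state), and aaab is the lexicographically least accepting string of length 4.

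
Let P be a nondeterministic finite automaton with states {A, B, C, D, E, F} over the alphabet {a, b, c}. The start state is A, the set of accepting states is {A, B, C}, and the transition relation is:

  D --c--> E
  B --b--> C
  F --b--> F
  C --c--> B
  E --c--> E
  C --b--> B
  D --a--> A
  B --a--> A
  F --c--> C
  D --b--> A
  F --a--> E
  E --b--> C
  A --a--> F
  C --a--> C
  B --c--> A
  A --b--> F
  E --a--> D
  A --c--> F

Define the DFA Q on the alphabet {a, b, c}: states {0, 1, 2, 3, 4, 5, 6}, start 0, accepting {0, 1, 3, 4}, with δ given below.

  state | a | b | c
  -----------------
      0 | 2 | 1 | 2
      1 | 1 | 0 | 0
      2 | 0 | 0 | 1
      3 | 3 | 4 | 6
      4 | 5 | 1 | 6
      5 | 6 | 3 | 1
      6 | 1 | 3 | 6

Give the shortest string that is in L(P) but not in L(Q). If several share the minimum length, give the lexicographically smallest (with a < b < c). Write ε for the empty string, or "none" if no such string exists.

The string abc is accepted by P but not by Q.
No shorter string lies in the difference, and abc is the lexicographically first length-3 string in L(P) \ L(Q).

abc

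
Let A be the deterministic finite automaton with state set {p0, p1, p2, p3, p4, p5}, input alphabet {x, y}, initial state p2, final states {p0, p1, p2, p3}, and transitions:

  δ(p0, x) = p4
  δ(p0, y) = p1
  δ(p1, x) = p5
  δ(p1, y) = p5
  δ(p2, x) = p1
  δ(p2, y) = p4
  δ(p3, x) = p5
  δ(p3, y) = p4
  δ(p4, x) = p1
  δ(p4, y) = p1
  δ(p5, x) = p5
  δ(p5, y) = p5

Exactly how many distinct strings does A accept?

The useful subgraph on states {p1, p2, p4} is acyclic, so L(A) is finite; the longest accepting path visits 3 useful states, giving maximum string length 2.
Counting accepting paths from p2 by length: 1 of length 0, 1 of length 1, 2 of length 2. Total 4.

4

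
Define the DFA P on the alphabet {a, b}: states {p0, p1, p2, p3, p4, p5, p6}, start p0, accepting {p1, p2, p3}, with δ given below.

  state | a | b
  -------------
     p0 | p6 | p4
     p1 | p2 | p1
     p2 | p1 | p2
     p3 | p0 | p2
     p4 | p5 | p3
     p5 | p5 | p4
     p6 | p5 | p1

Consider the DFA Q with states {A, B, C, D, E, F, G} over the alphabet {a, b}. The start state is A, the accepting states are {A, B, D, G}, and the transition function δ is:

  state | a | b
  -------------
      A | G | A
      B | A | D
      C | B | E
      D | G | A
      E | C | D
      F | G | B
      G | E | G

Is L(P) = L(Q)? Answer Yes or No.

No

The string aba is accepted by P but rejected by Q.
So L(P) ≠ L(Q).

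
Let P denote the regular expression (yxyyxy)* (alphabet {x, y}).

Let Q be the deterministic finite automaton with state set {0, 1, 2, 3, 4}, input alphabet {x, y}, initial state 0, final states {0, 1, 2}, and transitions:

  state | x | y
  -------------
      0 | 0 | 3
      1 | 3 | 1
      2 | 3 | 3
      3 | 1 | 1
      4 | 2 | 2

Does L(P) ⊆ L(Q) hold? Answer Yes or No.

Yes

Converting the expression P to a DFA (subset construction, then merging equivalent states) gives the minimal DFA with states {p0, p1, p2, p3, p4, p5, p6}, start state p0, accepting states {p0} and transitions p0: x→p1, y→p2; p1: x→p1, y→p1; p2: x→p3, y→p1; p3: x→p1, y→p4; p4: x→p1, y→p5; p5: x→p6, y→p1; p6: x→p1, y→p0.
Exploring the product automaton P × Q from the start pair (p0, 0), following both machines on each input symbol, reaches 12 state pairs: (p0, 0), (p1, 0), (p2, 3), (p1, 3), (p3, 1), (p1, 1), (p4, 1), (p5, 1), (p6, 3), (p0, 1), (p2, 1), (p3, 3).
P accepts in {p0} and Q accepts in {0, 1, 2}. The reachable pairs whose P-component is accepting are (p0, 0), (p0, 1); in each of them the Q-component is accepting too, so the product for L(P) \ L(Q) (P-component accepting, Q-component rejecting) has no reachable accepting pair and the difference is empty.
Hence every string in L(P) is also in L(Q).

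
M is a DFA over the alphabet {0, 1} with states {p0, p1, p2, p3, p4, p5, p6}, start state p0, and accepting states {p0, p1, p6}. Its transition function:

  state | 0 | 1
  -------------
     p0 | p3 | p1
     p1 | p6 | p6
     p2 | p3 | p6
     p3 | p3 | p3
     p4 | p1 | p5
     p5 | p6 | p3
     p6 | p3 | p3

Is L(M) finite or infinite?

finite

The useful states (reachable from p0 and able to reach an accepting state) are {p0, p1, p6}.
Restricted to these states the transition graph has no cycle, so every accepting path has bounded length and L is finite.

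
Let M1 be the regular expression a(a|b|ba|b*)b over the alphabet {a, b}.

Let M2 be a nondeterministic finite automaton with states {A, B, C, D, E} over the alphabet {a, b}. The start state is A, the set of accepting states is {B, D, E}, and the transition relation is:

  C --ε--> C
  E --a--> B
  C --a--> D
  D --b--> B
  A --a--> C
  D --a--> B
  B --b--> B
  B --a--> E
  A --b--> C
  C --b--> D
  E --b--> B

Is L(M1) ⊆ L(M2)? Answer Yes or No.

Converting the expression M1 to a DFA (subset construction, then merging equivalent states) gives the minimal DFA with states {r0, r1, r2, r3, r4, r5, r6}, start state r0, accepting states {r4, r5, r6} and transitions r0: a→r1, b→r2; r1: a→r3, b→r4; r2: a→r2, b→r2; r3: a→r2, b→r5; r4: a→r3, b→r6; r5: a→r2, b→r2; r6: a→r2, b→r6.
Exploring the product automaton M1 × M2 from the start pair (r0, A), following both machines on each input symbol, reaches 11 state pairs: (r0, A), (r1, C), (r2, C), (r3, D), (r4, D), (r2, D), (r2, B), (r5, B), (r3, B), (r6, B), (r2, E).
M1 accepts in {r4, r5, r6} and M2 accepts in {B, D, E}. The reachable pairs whose M1-component is accepting are (r4, D), (r5, B), (r6, B); in each of them the M2-component is accepting too, so the product for L(M1) \ L(M2) (M1-component accepting, M2-component rejecting) has no reachable accepting pair and the difference is empty.
Hence every string in L(M1) is also in L(M2).

Yes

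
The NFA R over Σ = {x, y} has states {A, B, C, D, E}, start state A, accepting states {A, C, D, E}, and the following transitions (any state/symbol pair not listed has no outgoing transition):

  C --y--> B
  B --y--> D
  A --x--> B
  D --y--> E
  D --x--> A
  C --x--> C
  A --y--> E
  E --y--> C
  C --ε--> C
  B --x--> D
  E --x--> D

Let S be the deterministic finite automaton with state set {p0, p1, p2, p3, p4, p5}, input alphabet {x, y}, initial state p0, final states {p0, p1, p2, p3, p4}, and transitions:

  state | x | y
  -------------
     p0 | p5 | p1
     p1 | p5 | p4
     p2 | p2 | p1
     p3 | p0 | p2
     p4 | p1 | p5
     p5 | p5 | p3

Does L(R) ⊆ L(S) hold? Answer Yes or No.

No

The string xx is in L(R) but not in L(S).
So L(R) ⊄ L(S).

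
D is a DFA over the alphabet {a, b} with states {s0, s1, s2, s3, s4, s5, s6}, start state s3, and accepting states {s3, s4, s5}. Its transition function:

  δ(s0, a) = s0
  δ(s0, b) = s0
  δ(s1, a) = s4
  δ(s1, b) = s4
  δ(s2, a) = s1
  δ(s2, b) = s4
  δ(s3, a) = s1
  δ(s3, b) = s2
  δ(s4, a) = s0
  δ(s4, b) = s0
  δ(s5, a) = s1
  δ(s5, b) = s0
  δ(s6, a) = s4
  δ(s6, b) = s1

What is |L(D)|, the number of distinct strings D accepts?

The useful subgraph on states {s1, s2, s3, s4} is acyclic, so L(D) is finite; the longest accepting path visits 4 useful states, giving maximum string length 3.
Counting accepting paths from s3 by length: 1 of length 0, 3 of length 2, 2 of length 3. Total 6.

6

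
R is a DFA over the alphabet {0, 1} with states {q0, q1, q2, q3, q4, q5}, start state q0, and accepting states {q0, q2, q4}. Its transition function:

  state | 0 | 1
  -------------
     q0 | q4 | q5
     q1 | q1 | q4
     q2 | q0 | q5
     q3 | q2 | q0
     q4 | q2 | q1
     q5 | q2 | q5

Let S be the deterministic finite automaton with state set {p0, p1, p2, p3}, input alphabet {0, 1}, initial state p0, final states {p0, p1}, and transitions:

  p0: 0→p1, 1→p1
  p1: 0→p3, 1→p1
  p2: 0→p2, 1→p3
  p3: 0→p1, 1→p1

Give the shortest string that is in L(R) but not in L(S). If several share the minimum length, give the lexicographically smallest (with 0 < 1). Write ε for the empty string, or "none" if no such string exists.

The string 00 is accepted by R but not by S.
No shorter string lies in the difference, and 00 is the lexicographically first length-2 string in L(R) \ L(S).

00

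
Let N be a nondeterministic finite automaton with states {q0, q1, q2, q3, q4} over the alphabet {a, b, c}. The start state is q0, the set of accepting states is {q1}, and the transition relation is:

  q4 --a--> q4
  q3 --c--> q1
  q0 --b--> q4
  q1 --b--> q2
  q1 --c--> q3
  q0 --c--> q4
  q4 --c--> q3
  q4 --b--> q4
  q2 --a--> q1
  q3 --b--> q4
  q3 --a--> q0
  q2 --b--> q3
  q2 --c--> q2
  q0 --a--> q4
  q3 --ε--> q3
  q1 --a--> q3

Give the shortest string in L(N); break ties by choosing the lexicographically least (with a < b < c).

A breadth-first search from q0 reaches an accepting state first via the path q0 → q4 → q3 → q1 on input acc.
No string of length < 3 is accepted (BFS exhausts all shorter strings without reaching an accepting state), and acc is the lexicographically least accepting string of length 3.

acc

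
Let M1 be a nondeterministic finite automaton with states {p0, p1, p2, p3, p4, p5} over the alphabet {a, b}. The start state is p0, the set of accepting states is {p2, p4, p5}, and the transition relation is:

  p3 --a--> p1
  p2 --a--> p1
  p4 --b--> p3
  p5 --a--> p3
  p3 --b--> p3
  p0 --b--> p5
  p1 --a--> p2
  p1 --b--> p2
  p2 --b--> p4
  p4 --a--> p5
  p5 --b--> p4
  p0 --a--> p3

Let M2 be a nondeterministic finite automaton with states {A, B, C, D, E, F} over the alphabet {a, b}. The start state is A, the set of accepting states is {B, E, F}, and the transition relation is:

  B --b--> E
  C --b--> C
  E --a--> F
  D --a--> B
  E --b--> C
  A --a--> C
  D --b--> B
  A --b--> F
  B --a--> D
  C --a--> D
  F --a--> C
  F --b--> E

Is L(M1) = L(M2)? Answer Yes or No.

Exploring the product automaton M1 × M2 from the start pair (p0, A), following both machines on each input symbol, reaches 6 state pairs: (p0, A), (p3, C), (p5, F), (p1, D), (p4, E), (p2, B).
M1 accepts in {p2, p4, p5} and M2 accepts in {B, E, F}. In every reachable pair the two components are either both accepting — (p5, F), (p4, E), (p2, B) — or both non-accepting, so no string is accepted by exactly one of the machines: L(M1) \ L(M2) and L(M2) \ L(M1) are both empty.
Hence every string is accepted by M1 iff it is accepted by M2, and the two languages coincide.

Yes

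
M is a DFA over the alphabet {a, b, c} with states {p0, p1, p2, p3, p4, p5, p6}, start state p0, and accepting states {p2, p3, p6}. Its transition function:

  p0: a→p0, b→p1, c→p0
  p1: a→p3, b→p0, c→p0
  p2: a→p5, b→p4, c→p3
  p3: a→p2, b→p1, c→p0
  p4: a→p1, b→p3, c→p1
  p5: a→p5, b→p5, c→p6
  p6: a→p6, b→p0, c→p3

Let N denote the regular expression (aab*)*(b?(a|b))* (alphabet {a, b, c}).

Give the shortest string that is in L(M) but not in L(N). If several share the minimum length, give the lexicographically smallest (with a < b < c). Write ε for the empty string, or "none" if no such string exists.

cba

The string cba is accepted by M but not by N.
No shorter string lies in the difference, and cba is the lexicographically first length-3 string in L(M) \ L(N).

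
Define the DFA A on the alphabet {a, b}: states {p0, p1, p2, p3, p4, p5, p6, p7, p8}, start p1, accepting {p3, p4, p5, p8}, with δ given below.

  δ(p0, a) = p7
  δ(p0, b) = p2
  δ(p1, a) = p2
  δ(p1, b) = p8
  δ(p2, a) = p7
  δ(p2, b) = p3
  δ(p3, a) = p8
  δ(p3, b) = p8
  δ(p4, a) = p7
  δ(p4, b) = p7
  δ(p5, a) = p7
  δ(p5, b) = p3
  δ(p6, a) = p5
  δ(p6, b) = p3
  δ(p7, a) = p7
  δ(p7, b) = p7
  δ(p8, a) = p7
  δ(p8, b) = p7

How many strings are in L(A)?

The useful subgraph on states {p1, p2, p3, p8} is acyclic, so L(A) is finite; the longest accepting path visits 4 useful states, giving maximum string length 3.
Counting accepting paths from p1 by length: 1 of length 1, 1 of length 2, 2 of length 3. Total 4.

4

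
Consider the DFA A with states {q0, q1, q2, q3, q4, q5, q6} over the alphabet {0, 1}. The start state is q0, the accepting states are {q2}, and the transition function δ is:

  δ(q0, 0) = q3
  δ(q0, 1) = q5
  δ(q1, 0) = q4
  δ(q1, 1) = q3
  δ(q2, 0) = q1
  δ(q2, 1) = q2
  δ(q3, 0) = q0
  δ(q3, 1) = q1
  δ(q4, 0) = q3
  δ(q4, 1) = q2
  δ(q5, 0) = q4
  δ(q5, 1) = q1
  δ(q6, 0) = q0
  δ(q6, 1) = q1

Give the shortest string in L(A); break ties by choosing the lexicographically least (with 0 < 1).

A breadth-first search from q0 reaches an accepting state first via the path q0 → q5 → q4 → q2 on input 101.
No string of length < 3 is accepted (BFS exhausts all shorter strings without reaching an accepting state), and 101 is the lexicographically least accepting string of length 3.

101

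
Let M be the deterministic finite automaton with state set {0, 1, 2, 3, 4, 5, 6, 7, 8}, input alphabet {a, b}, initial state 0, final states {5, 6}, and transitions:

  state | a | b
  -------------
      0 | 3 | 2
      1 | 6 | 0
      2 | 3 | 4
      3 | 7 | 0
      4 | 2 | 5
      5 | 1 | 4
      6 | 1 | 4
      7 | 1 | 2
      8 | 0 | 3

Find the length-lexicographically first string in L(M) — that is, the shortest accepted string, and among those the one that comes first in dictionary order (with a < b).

A breadth-first search from 0 reaches an accepting state first via the path 0 → 2 → 4 → 5 on input bbb.
No string of length < 3 is accepted (BFS exhausts all shorter strings without reaching an accepting state), and bbb is the lexicographically least accepting string of length 3.

bbb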